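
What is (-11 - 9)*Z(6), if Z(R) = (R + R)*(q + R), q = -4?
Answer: -480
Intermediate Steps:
Z(R) = 2*R*(-4 + R) (Z(R) = (R + R)*(-4 + R) = (2*R)*(-4 + R) = 2*R*(-4 + R))
(-11 - 9)*Z(6) = (-11 - 9)*(2*6*(-4 + 6)) = -40*6*2 = -20*24 = -480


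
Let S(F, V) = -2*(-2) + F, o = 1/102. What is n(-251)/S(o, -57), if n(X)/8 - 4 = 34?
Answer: 31008/409 ≈ 75.814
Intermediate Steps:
n(X) = 304 (n(X) = 32 + 8*34 = 32 + 272 = 304)
o = 1/102 ≈ 0.0098039
S(F, V) = 4 + F
n(-251)/S(o, -57) = 304/(4 + 1/102) = 304/(409/102) = 304*(102/409) = 31008/409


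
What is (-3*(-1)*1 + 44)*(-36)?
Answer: -1692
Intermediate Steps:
(-3*(-1)*1 + 44)*(-36) = (3*1 + 44)*(-36) = (3 + 44)*(-36) = 47*(-36) = -1692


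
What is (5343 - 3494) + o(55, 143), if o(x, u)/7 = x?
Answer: 2234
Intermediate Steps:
o(x, u) = 7*x
(5343 - 3494) + o(55, 143) = (5343 - 3494) + 7*55 = 1849 + 385 = 2234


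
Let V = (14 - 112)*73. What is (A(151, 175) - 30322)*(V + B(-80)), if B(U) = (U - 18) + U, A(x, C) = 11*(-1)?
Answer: 222401556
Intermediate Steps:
A(x, C) = -11
V = -7154 (V = -98*73 = -7154)
B(U) = -18 + 2*U (B(U) = (-18 + U) + U = -18 + 2*U)
(A(151, 175) - 30322)*(V + B(-80)) = (-11 - 30322)*(-7154 + (-18 + 2*(-80))) = -30333*(-7154 + (-18 - 160)) = -30333*(-7154 - 178) = -30333*(-7332) = 222401556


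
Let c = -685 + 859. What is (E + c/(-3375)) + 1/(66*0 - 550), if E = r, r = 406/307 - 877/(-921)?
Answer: 16878203/7598250 ≈ 2.2213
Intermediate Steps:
r = 2095/921 (r = 406*(1/307) - 877*(-1/921) = 406/307 + 877/921 = 2095/921 ≈ 2.2747)
c = 174
E = 2095/921 ≈ 2.2747
(E + c/(-3375)) + 1/(66*0 - 550) = (2095/921 + 174/(-3375)) + 1/(66*0 - 550) = (2095/921 + 174*(-1/3375)) + 1/(0 - 550) = (2095/921 - 58/1125) + 1/(-550) = 767819/345375 - 1/550 = 16878203/7598250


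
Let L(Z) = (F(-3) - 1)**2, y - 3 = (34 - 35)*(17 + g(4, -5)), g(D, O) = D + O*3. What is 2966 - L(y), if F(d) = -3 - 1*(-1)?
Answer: 2957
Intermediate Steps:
F(d) = -2 (F(d) = -3 + 1 = -2)
g(D, O) = D + 3*O
y = -3 (y = 3 + (34 - 35)*(17 + (4 + 3*(-5))) = 3 - (17 + (4 - 15)) = 3 - (17 - 11) = 3 - 1*6 = 3 - 6 = -3)
L(Z) = 9 (L(Z) = (-2 - 1)**2 = (-3)**2 = 9)
2966 - L(y) = 2966 - 1*9 = 2966 - 9 = 2957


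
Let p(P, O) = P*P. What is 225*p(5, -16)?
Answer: 5625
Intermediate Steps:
p(P, O) = P²
225*p(5, -16) = 225*5² = 225*25 = 5625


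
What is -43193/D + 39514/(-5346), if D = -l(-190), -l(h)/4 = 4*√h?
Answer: -19757/2673 + 43193*I*√190/3040 ≈ -7.3913 + 195.85*I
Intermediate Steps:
l(h) = -16*√h
D = 16*I*√190 (D = -(-16)*√(-190) = -(-16)*I*√190 = 16*I*√190 ≈ 220.54*I)
-43193/D + 39514/(-5346) = -43193*(-I*√190/3040) + 39514/(-5346) = -(-43193)*I*√190/3040 + 39514*(-1/5346) = 43193*I*√190/3040 - 19757/2673 = -19757/2673 + 43193*I*√190/3040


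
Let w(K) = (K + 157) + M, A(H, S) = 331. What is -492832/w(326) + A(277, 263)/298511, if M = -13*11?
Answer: -36778915153/25373435 ≈ -1449.5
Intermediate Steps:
M = -143
w(K) = 14 + K (w(K) = (K + 157) - 143 = (157 + K) - 143 = 14 + K)
-492832/w(326) + A(277, 263)/298511 = -492832/(14 + 326) + 331/298511 = -492832/340 + 331*(1/298511) = -492832*1/340 + 331/298511 = -123208/85 + 331/298511 = -36778915153/25373435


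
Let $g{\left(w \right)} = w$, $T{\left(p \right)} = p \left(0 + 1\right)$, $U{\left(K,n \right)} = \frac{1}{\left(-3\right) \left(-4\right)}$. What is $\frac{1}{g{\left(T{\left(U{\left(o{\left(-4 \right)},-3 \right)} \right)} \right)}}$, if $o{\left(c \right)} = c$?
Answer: $12$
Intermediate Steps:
$U{\left(K,n \right)} = \frac{1}{12}$
$T{\left(p \right)} = p$ ($T{\left(p \right)} = p 1 = p$)
$\frac{1}{g{\left(T{\left(U{\left(o{\left(-4 \right)},-3 \right)} \right)} \right)}} = \frac{1}{\frac{1}{12}} = 12$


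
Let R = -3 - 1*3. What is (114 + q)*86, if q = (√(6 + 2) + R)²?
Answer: 13588 - 2064*√2 ≈ 10669.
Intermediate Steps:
R = -6 (R = -3 - 3 = -6)
q = (-6 + 2*√2)² (q = (√(6 + 2) - 6)² = (√8 - 6)² = (2*√2 - 6)² = (-6 + 2*√2)² ≈ 10.059)
(114 + q)*86 = (114 + (44 - 24*√2))*86 = (158 - 24*√2)*86 = 13588 - 2064*√2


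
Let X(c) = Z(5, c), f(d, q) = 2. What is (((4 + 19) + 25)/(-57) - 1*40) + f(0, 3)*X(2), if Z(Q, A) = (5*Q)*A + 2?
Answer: 1200/19 ≈ 63.158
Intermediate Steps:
Z(Q, A) = 2 + 5*A*Q (Z(Q, A) = 5*A*Q + 2 = 2 + 5*A*Q)
X(c) = 2 + 25*c (X(c) = 2 + 5*c*5 = 2 + 25*c)
(((4 + 19) + 25)/(-57) - 1*40) + f(0, 3)*X(2) = (((4 + 19) + 25)/(-57) - 1*40) + 2*(2 + 25*2) = ((23 + 25)*(-1/57) - 40) + 2*(2 + 50) = (48*(-1/57) - 40) + 2*52 = (-16/19 - 40) + 104 = -776/19 + 104 = 1200/19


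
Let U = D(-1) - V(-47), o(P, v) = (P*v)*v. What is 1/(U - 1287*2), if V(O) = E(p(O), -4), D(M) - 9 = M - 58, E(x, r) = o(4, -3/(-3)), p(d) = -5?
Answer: -1/2628 ≈ -0.00038052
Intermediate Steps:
o(P, v) = P*v**2
E(x, r) = 4 (E(x, r) = 4*(-3/(-3))**2 = 4*(-3*(-1/3))**2 = 4*1**2 = 4*1 = 4)
D(M) = -49 + M (D(M) = 9 + (M - 58) = 9 + (-58 + M) = -49 + M)
V(O) = 4
U = -54 (U = (-49 - 1) - 1*4 = -50 - 4 = -54)
1/(U - 1287*2) = 1/(-54 - 1287*2) = 1/(-54 - 2574) = 1/(-2628) = -1/2628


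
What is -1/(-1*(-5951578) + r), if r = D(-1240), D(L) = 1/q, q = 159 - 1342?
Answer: -1183/7040716773 ≈ -1.6802e-7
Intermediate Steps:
q = -1183
D(L) = -1/1183 (D(L) = 1/(-1183) = -1/1183)
r = -1/1183 ≈ -0.00084531
-1/(-1*(-5951578) + r) = -1/(-1*(-5951578) - 1/1183) = -1/(5951578 - 1/1183) = -1/7040716773/1183 = -1*1183/7040716773 = -1183/7040716773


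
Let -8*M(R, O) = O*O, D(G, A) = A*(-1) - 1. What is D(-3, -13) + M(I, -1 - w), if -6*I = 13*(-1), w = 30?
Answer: -865/8 ≈ -108.13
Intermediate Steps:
D(G, A) = -1 - A (D(G, A) = -A - 1 = -1 - A)
I = 13/6 (I = -13*(-1)/6 = -1/6*(-13) = 13/6 ≈ 2.1667)
M(R, O) = -O**2/8 (M(R, O) = -O*O/8 = -O**2/8)
D(-3, -13) + M(I, -1 - w) = (-1 - 1*(-13)) - (-1 - 1*30)**2/8 = (-1 + 13) - (-1 - 30)**2/8 = 12 - 1/8*(-31)**2 = 12 - 1/8*961 = 12 - 961/8 = -865/8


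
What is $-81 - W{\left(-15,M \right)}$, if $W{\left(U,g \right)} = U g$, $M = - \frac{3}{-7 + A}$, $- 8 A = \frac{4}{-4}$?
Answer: $- \frac{819}{11} \approx -74.455$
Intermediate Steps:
$A = \frac{1}{8}$ ($A = - \frac{4 \frac{1}{-4}}{8} = - \frac{4 \left(- \frac{1}{4}\right)}{8} = \left(- \frac{1}{8}\right) \left(-1\right) = \frac{1}{8} \approx 0.125$)
$M = \frac{24}{55}$ ($M = - \frac{3}{-7 + \frac{1}{8}} = - \frac{3}{- \frac{55}{8}} = \left(-3\right) \left(- \frac{8}{55}\right) = \frac{24}{55} \approx 0.43636$)
$-81 - W{\left(-15,M \right)} = -81 - \left(-15\right) \frac{24}{55} = -81 - - \frac{72}{11} = -81 + \frac{72}{11} = - \frac{819}{11}$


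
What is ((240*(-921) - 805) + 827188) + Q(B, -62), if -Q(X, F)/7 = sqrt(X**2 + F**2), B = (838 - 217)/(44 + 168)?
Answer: 605343 - 7*sqrt(173150377)/212 ≈ 6.0491e+5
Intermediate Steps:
B = 621/212 ≈ 2.9292
Q(X, F) = -7*sqrt(F**2 + X**2) (Q(X, F) = -7*sqrt(X**2 + F**2) = -7*sqrt(F**2 + X**2))
((240*(-921) - 805) + 827188) + Q(B, -62) = ((240*(-921) - 805) + 827188) - 7*sqrt((-62)**2 + (621/212)**2) = ((-221040 - 805) + 827188) - 7*sqrt(3844 + 385641/44944) = (-221845 + 827188) - 7*sqrt(173150377)/212 = 605343 - 7*sqrt(173150377)/212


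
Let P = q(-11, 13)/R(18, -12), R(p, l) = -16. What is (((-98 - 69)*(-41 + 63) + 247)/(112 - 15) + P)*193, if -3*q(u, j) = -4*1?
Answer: -7955653/1164 ≈ -6834.8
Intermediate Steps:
q(u, j) = 4/3 (q(u, j) = -(-4)/3 = -1/3*(-4) = 4/3)
P = -1/12 (P = (4/3)/(-16) = (4/3)*(-1/16) = -1/12 ≈ -0.083333)
(((-98 - 69)*(-41 + 63) + 247)/(112 - 15) + P)*193 = (((-98 - 69)*(-41 + 63) + 247)/(112 - 15) - 1/12)*193 = ((-167*22 + 247)/97 - 1/12)*193 = ((-3674 + 247)*(1/97) - 1/12)*193 = (-3427*1/97 - 1/12)*193 = (-3427/97 - 1/12)*193 = -41221/1164*193 = -7955653/1164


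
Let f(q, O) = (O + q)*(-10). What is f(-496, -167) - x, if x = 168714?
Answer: -162084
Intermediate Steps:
f(q, O) = -10*O - 10*q
f(-496, -167) - x = (-10*(-167) - 10*(-496)) - 1*168714 = (1670 + 4960) - 168714 = 6630 - 168714 = -162084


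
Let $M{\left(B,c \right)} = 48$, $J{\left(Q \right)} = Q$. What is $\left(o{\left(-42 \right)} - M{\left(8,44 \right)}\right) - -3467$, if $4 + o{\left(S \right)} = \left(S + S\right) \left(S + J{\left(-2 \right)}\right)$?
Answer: $7111$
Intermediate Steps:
$o{\left(S \right)} = -4 + 2 S \left(-2 + S\right)$ ($o{\left(S \right)} = -4 + \left(S + S\right) \left(S - 2\right) = -4 + 2 S \left(-2 + S\right)$)
$\left(o{\left(-42 \right)} - M{\left(8,44 \right)}\right) - -3467 = \left(\left(-4 - -168 + 2 \left(-42\right)^{2}\right) - 48\right) - -3467 = \left(\left(-4 + 168 + 2 \cdot 1764\right) - 48\right) + 3467 = \left(\left(-4 + 168 + 3528\right) - 48\right) + 3467 = \left(3692 - 48\right) + 3467 = 3644 + 3467 = 7111$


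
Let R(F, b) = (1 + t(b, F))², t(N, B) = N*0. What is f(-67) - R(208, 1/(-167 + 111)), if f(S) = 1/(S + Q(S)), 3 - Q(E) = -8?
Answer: -57/56 ≈ -1.0179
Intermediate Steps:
t(N, B) = 0
Q(E) = 11 (Q(E) = 3 - 1*(-8) = 3 + 8 = 11)
R(F, b) = 1 (R(F, b) = (1 + 0)² = 1² = 1)
f(S) = 1/(11 + S) (f(S) = 1/(S + 11) = 1/(11 + S))
f(-67) - R(208, 1/(-167 + 111)) = 1/(11 - 67) - 1*1 = 1/(-56) - 1 = -1/56 - 1 = -57/56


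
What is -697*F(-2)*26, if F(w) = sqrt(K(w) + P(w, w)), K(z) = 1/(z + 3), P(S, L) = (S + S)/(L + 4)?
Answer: -18122*I ≈ -18122.0*I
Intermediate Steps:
P(S, L) = 2*S/(4 + L) (P(S, L) = (2*S)/(4 + L) = 2*S/(4 + L))
K(z) = 1/(3 + z)
F(w) = sqrt(1/(3 + w) + 2*w/(4 + w))
-697*F(-2)*26 = -697*sqrt((4 - 2 + 2*(-2)*(3 - 2))/((3 - 2)*(4 - 2)))*26 = -697*sqrt((4 - 2 + 2*(-2)*1)/(1*2))*26 = -697*sqrt(1*(1/2)*(4 - 2 - 4))*26 = -697*sqrt(1*(1/2)*(-2))*26 = -697*sqrt(-1)*26 = -697*I*26 = -18122*I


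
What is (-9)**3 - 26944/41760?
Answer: -952187/1305 ≈ -729.65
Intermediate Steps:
(-9)**3 - 26944/41760 = -729 - 26944*1/41760 = -729 - 842/1305 = -952187/1305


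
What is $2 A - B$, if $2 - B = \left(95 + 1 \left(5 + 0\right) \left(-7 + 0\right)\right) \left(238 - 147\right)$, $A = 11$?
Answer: $5480$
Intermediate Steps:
$B = -5458$ ($B = 2 - \left(95 + 1 \left(5 + 0\right) \left(-7 + 0\right)\right) \left(238 - 147\right) = 2 - \left(95 + 1 \cdot 5 \left(-7\right)\right) 91 = 2 - \left(95 + 5 \left(-7\right)\right) 91 = 2 - \left(95 - 35\right) 91 = 2 - 60 \cdot 91 = 2 - 5460 = -5458$)
$2 A - B = 2 \cdot 11 - -5458 = 22 + 5458 = 5480$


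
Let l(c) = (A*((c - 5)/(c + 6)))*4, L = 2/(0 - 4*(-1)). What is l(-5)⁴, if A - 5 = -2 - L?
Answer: 100000000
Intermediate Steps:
L = ½ (L = 2/(0 + 4) = 2/4 = 2*(¼) = ½ ≈ 0.50000)
A = 5/2 (A = 5 + (-2 - 1*½) = 5 + (-2 - ½) = 5 - 5/2 = 5/2 ≈ 2.5000)
l(c) = 10*(-5 + c)/(6 + c) (l(c) = (5*((c - 5)/(c + 6))/2)*4 = (5*((-5 + c)/(6 + c))/2)*4 = (5*(-5 + c)/(2*(6 + c)))*4 = 10*(-5 + c)/(6 + c))
l(-5)⁴ = (10*(-5 - 5)/(6 - 5))⁴ = (10*(-10)/1)⁴ = (10*1*(-10))⁴ = (-100)⁴ = 100000000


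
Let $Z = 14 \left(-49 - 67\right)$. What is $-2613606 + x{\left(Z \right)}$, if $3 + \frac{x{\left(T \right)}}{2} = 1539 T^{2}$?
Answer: $8115229716$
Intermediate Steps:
$Z = -1624$ ($Z = 14 \left(-49 - 67\right) = 14 \left(-116\right) = -1624$)
$x{\left(T \right)} = -6 + 3078 T^{2}$ ($x{\left(T \right)} = -6 + 2 \cdot 1539 T^{2} = -6 + 3078 T^{2}$)
$-2613606 + x{\left(Z \right)} = -2613606 - \left(6 - 3078 \left(-1624\right)^{2}\right) = -2613606 + \left(-6 + 3078 \cdot 2637376\right) = -2613606 + \left(-6 + 8117843328\right) = -2613606 + 8117843322 = 8115229716$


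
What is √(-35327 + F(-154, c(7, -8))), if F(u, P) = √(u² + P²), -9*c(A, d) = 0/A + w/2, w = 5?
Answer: √(-1271772 + 2*√7684009)/6 ≈ 187.54*I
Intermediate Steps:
c(A, d) = -5/18 (c(A, d) = -(0/A + 5/2)/9 = -(0 + 5*(½))/9 = -(0 + 5/2)/9 = -⅑*5/2 = -5/18)
F(u, P) = √(P² + u²)
√(-35327 + F(-154, c(7, -8))) = √(-35327 + √((-5/18)² + (-154)²)) = √(-35327 + √(25/324 + 23716)) = √(-35327 + √(7684009/324)) = √(-35327 + √7684009/18)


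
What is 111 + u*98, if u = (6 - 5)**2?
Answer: 209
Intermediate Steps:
u = 1 (u = 1**2 = 1)
111 + u*98 = 111 + 1*98 = 111 + 98 = 209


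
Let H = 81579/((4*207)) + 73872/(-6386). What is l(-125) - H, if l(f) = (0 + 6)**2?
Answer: -44907265/881268 ≈ -50.958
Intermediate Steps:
l(f) = 36 (l(f) = 6**2 = 36)
H = 76632913/881268 (H = 81579/828 + 73872*(-1/6386) = 81579*(1/828) - 36936/3193 = 27193/276 - 36936/3193 = 76632913/881268 ≈ 86.958)
l(-125) - H = 36 - 1*76632913/881268 = 36 - 76632913/881268 = -44907265/881268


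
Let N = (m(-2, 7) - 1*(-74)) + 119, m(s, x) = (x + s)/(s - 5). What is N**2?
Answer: 1811716/49 ≈ 36974.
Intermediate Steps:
m(s, x) = (s + x)/(-5 + s)
N = 1346/7 (N = ((-2 + 7)/(-5 - 2) - 1*(-74)) + 119 = (5/(-7) + 74) + 119 = (-1/7*5 + 74) + 119 = (-5/7 + 74) + 119 = 513/7 + 119 = 1346/7 ≈ 192.29)
N**2 = (1346/7)**2 = 1811716/49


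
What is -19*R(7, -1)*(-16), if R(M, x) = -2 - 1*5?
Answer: -2128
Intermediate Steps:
R(M, x) = -7 (R(M, x) = -2 - 5 = -7)
-19*R(7, -1)*(-16) = -19*(-7)*(-16) = 133*(-16) = -2128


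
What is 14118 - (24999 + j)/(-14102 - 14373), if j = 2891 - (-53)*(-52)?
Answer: 402035184/28475 ≈ 14119.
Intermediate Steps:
j = 135 (j = 2891 - 1*2756 = 2891 - 2756 = 135)
14118 - (24999 + j)/(-14102 - 14373) = 14118 - (24999 + 135)/(-14102 - 14373) = 14118 - 25134/(-28475) = 14118 - 25134*(-1)/28475 = 14118 - 1*(-25134/28475) = 14118 + 25134/28475 = 402035184/28475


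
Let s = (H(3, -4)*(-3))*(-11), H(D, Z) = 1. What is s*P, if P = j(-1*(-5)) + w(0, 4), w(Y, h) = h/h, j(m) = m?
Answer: 198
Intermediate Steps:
w(Y, h) = 1
s = 33 (s = (1*(-3))*(-11) = -3*(-11) = 33)
P = 6 (P = -1*(-5) + 1 = 5 + 1 = 6)
s*P = 33*6 = 198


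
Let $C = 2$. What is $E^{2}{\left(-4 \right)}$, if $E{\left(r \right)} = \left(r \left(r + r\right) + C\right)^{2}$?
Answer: $1336336$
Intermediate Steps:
$E{\left(r \right)} = \left(2 + 2 r^{2}\right)^{2}$ ($E{\left(r \right)} = \left(r \left(r + r\right) + 2\right)^{2} = \left(r 2 r + 2\right)^{2} = \left(2 r^{2} + 2\right)^{2} = \left(2 + 2 r^{2}\right)^{2}$)
$E^{2}{\left(-4 \right)} = \left(4 \left(1 + \left(-4\right)^{2}\right)^{2}\right)^{2} = \left(4 \left(1 + 16\right)^{2}\right)^{2} = \left(4 \cdot 17^{2}\right)^{2} = \left(4 \cdot 289\right)^{2} = 1156^{2} = 1336336$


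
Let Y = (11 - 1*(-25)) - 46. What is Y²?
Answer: 100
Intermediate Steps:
Y = -10 (Y = (11 + 25) - 46 = 36 - 46 = -10)
Y² = (-10)² = 100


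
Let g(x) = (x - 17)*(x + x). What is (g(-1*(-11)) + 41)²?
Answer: 8281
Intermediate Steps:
g(x) = 2*x*(-17 + x) (g(x) = (-17 + x)*(2*x) = 2*x*(-17 + x))
(g(-1*(-11)) + 41)² = (2*(-1*(-11))*(-17 - 1*(-11)) + 41)² = (2*11*(-17 + 11) + 41)² = (2*11*(-6) + 41)² = (-132 + 41)² = (-91)² = 8281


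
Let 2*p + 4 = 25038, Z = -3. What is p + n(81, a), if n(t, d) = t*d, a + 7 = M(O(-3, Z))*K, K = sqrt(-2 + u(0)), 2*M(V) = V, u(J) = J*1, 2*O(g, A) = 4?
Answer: 11950 + 81*I*sqrt(2) ≈ 11950.0 + 114.55*I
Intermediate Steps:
O(g, A) = 2 (O(g, A) = (1/2)*4 = 2)
p = 12517 (p = -2 + (1/2)*25038 = -2 + 12519 = 12517)
u(J) = J
M(V) = V/2
K = I*sqrt(2) (K = sqrt(-2 + 0) = sqrt(-2) = I*sqrt(2) ≈ 1.4142*I)
a = -7 + I*sqrt(2) (a = -7 + ((1/2)*2)*(I*sqrt(2)) = -7 + 1*(I*sqrt(2)) = -7 + I*sqrt(2) ≈ -7.0 + 1.4142*I)
n(t, d) = d*t
p + n(81, a) = 12517 + (-7 + I*sqrt(2))*81 = 12517 + (-567 + 81*I*sqrt(2)) = 11950 + 81*I*sqrt(2)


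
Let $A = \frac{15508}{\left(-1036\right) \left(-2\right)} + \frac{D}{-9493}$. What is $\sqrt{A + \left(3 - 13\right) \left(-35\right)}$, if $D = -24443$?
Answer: $\frac{3 \sqrt{967382275608210}}{4917374} \approx 18.975$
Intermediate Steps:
$A = \frac{49465835}{4917374}$ ($A = \frac{15508}{\left(-1036\right) \left(-2\right)} - \frac{24443}{-9493} = \frac{15508}{2072} - - \frac{24443}{9493} = 15508 \cdot \frac{1}{2072} + \frac{24443}{9493} = \frac{3877}{518} + \frac{24443}{9493} = \frac{49465835}{4917374} \approx 10.059$)
$\sqrt{A + \left(3 - 13\right) \left(-35\right)} = \sqrt{\frac{49465835}{4917374} + \left(3 - 13\right) \left(-35\right)} = \sqrt{\frac{49465835}{4917374} - -350} = \sqrt{\frac{49465835}{4917374} + 350} = \sqrt{\frac{1770546735}{4917374}} = \frac{3 \sqrt{967382275608210}}{4917374}$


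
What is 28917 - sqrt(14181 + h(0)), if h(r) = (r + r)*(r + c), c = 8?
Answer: 28917 - sqrt(14181) ≈ 28798.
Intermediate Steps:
h(r) = 2*r*(8 + r) (h(r) = (r + r)*(r + 8) = (2*r)*(8 + r) = 2*r*(8 + r))
28917 - sqrt(14181 + h(0)) = 28917 - sqrt(14181 + 2*0*(8 + 0)) = 28917 - sqrt(14181 + 2*0*8) = 28917 - sqrt(14181 + 0) = 28917 - sqrt(14181)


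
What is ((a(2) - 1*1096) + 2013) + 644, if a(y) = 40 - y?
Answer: 1599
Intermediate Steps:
((a(2) - 1*1096) + 2013) + 644 = (((40 - 1*2) - 1*1096) + 2013) + 644 = (((40 - 2) - 1096) + 2013) + 644 = ((38 - 1096) + 2013) + 644 = (-1058 + 2013) + 644 = 955 + 644 = 1599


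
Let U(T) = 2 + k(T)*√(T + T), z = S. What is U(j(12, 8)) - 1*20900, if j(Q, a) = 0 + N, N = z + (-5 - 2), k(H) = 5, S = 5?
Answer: -20898 + 10*I ≈ -20898.0 + 10.0*I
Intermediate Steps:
z = 5
N = -2 (N = 5 + (-5 - 2) = 5 - 7 = -2)
j(Q, a) = -2 (j(Q, a) = 0 - 2 = -2)
U(T) = 2 + 5*√2*√T (U(T) = 2 + 5*√(T + T) = 2 + 5*√(2*T) = 2 + 5*(√2*√T) = 2 + 5*√2*√T)
U(j(12, 8)) - 1*20900 = (2 + 5*√2*√(-2)) - 1*20900 = (2 + 5*√2*(I*√2)) - 20900 = (2 + 10*I) - 20900 = -20898 + 10*I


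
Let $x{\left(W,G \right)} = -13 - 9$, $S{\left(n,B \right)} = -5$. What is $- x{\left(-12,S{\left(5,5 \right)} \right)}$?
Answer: $22$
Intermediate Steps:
$x{\left(W,G \right)} = -22$ ($x{\left(W,G \right)} = -13 - 9 = -22$)
$- x{\left(-12,S{\left(5,5 \right)} \right)} = \left(-1\right) \left(-22\right) = 22$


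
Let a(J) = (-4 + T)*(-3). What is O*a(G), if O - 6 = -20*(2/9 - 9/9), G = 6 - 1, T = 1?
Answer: 194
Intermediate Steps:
G = 5
a(J) = 9 (a(J) = (-4 + 1)*(-3) = -3*(-3) = 9)
O = 194/9 (O = 6 - 20*(2/9 - 9/9) = 6 - 20*(2*(⅑) - 9*⅑) = 6 - 20*(2/9 - 1) = 6 - 20*(-7/9) = 6 + 140/9 = 194/9 ≈ 21.556)
O*a(G) = (194/9)*9 = 194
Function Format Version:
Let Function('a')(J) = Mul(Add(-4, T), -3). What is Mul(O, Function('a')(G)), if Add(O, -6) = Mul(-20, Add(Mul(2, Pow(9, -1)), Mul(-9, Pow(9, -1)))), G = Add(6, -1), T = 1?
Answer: 194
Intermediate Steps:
G = 5
Function('a')(J) = 9 (Function('a')(J) = Mul(Add(-4, 1), -3) = Mul(-3, -3) = 9)
O = Rational(194, 9) (O = Add(6, Mul(-20, Add(Mul(2, Pow(9, -1)), Mul(-9, Pow(9, -1))))) = Add(6, Mul(-20, Add(Mul(2, Rational(1, 9)), Mul(-9, Rational(1, 9))))) = Add(6, Mul(-20, Add(Rational(2, 9), -1))) = Add(6, Mul(-20, Rational(-7, 9))) = Add(6, Rational(140, 9)) = Rational(194, 9) ≈ 21.556)
Mul(O, Function('a')(G)) = Mul(Rational(194, 9), 9) = 194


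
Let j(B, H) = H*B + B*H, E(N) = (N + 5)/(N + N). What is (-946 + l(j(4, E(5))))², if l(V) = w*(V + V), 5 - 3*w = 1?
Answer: 7695076/9 ≈ 8.5501e+5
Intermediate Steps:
w = 4/3 (w = 5/3 - ⅓*1 = 5/3 - ⅓ = 4/3 ≈ 1.3333)
E(N) = (5 + N)/(2*N) (E(N) = (5 + N)/((2*N)) = (5 + N)*(1/(2*N)) = (5 + N)/(2*N))
j(B, H) = 2*B*H (j(B, H) = B*H + B*H = 2*B*H)
l(V) = 8*V/3 (l(V) = 4*(V + V)/3 = 4*(2*V)/3 = 8*V/3)
(-946 + l(j(4, E(5))))² = (-946 + 8*(2*4*((½)*(5 + 5)/5))/3)² = (-946 + 8*(2*4*((½)*(⅕)*10))/3)² = (-946 + 8*(2*4*1)/3)² = (-946 + (8/3)*8)² = (-946 + 64/3)² = (-2774/3)² = 7695076/9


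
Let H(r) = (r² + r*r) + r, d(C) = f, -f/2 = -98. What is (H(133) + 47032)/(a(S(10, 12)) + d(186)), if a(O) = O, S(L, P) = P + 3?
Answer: 82543/211 ≈ 391.20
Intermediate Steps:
f = 196 (f = -2*(-98) = 196)
S(L, P) = 3 + P
d(C) = 196
H(r) = r + 2*r² (H(r) = (r² + r²) + r = 2*r² + r = r + 2*r²)
(H(133) + 47032)/(a(S(10, 12)) + d(186)) = (133*(1 + 2*133) + 47032)/((3 + 12) + 196) = (133*(1 + 266) + 47032)/(15 + 196) = (133*267 + 47032)/211 = (35511 + 47032)*(1/211) = 82543*(1/211) = 82543/211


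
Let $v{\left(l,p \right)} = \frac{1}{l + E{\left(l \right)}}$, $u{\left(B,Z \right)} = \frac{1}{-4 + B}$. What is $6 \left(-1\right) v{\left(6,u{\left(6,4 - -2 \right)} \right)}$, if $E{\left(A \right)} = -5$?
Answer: $-6$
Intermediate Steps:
$v{\left(l,p \right)} = \frac{1}{-5 + l}$ ($v{\left(l,p \right)} = \frac{1}{l - 5} = \frac{1}{-5 + l}$)
$6 \left(-1\right) v{\left(6,u{\left(6,4 - -2 \right)} \right)} = \frac{6 \left(-1\right)}{-5 + 6} = - \frac{6}{1} = \left(-6\right) 1 = -6$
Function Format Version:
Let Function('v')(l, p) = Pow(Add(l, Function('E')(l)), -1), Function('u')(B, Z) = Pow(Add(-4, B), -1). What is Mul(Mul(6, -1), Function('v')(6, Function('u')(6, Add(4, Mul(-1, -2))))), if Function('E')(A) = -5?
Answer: -6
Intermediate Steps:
Function('v')(l, p) = Pow(Add(-5, l), -1) (Function('v')(l, p) = Pow(Add(l, -5), -1) = Pow(Add(-5, l), -1))
Mul(Mul(6, -1), Function('v')(6, Function('u')(6, Add(4, Mul(-1, -2))))) = Mul(Mul(6, -1), Pow(Add(-5, 6), -1)) = Mul(-6, Pow(1, -1)) = Mul(-6, 1) = -6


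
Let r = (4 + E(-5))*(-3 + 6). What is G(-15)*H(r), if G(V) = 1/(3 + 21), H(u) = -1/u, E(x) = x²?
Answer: -1/2088 ≈ -0.00047893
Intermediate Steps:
r = 87 (r = (4 + (-5)²)*(-3 + 6) = (4 + 25)*3 = 29*3 = 87)
G(V) = 1/24
G(-15)*H(r) = (-1/87)/24 = (-1*1/87)/24 = (1/24)*(-1/87) = -1/2088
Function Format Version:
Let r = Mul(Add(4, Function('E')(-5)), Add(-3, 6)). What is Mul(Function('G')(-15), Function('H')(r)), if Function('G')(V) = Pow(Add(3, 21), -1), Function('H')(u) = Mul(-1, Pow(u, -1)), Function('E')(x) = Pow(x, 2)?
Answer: Rational(-1, 2088) ≈ -0.00047893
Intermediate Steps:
r = 87 (r = Mul(Add(4, Pow(-5, 2)), Add(-3, 6)) = Mul(Add(4, 25), 3) = Mul(29, 3) = 87)
Function('G')(V) = Rational(1, 24) (Function('G')(V) = Pow(24, -1) = Rational(1, 24))
Mul(Function('G')(-15), Function('H')(r)) = Mul(Rational(1, 24), Mul(-1, Pow(87, -1))) = Mul(Rational(1, 24), Mul(-1, Rational(1, 87))) = Mul(Rational(1, 24), Rational(-1, 87)) = Rational(-1, 2088)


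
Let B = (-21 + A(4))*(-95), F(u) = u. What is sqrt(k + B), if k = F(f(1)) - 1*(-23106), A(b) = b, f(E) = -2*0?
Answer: sqrt(24721) ≈ 157.23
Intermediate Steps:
f(E) = 0
B = 1615 (B = (-21 + 4)*(-95) = -17*(-95) = 1615)
k = 23106 (k = 0 - 1*(-23106) = 0 + 23106 = 23106)
sqrt(k + B) = sqrt(23106 + 1615) = sqrt(24721)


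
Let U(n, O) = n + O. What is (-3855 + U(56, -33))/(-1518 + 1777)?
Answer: -3832/259 ≈ -14.795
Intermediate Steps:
U(n, O) = O + n
(-3855 + U(56, -33))/(-1518 + 1777) = (-3855 + (-33 + 56))/(-1518 + 1777) = (-3855 + 23)/259 = -3832*1/259 = -3832/259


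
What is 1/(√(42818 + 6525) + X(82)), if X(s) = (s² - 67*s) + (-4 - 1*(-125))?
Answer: 193/253694 - √1007/253694 ≈ 0.00063567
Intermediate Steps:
X(s) = 121 + s² - 67*s (X(s) = (s² - 67*s) + (-4 + 125) = (s² - 67*s) + 121 = 121 + s² - 67*s)
1/(√(42818 + 6525) + X(82)) = 1/(√(42818 + 6525) + (121 + 82² - 67*82)) = 1/(√49343 + (121 + 6724 - 5494)) = 1/(7*√1007 + 1351) = 1/(1351 + 7*√1007)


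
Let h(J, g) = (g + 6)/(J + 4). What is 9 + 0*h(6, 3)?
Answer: 9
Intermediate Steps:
h(J, g) = (6 + g)/(4 + J)
9 + 0*h(6, 3) = 9 + 0*((6 + 3)/(4 + 6)) = 9 + 0*(9/10) = 9 + 0 = 9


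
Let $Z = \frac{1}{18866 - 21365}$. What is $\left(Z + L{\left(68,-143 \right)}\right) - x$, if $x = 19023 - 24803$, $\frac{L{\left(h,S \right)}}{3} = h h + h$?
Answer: $\frac{49620143}{2499} \approx 19856.0$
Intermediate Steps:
$Z = - \frac{1}{2499}$ ($Z = \frac{1}{-2499} = - \frac{1}{2499} \approx -0.00040016$)
$L{\left(h,S \right)} = 3 h + 3 h^{2}$ ($L{\left(h,S \right)} = 3 \left(h h + h\right) = 3 \left(h^{2} + h\right) = 3 \left(h + h^{2}\right) = 3 h + 3 h^{2}$)
$x = -5780$ ($x = 19023 - 24803 = -5780$)
$\left(Z + L{\left(68,-143 \right)}\right) - x = \left(- \frac{1}{2499} + 3 \cdot 68 \left(1 + 68\right)\right) - -5780 = \left(- \frac{1}{2499} + 3 \cdot 68 \cdot 69\right) + 5780 = \left(- \frac{1}{2499} + 14076\right) + 5780 = \frac{35175923}{2499} + 5780 = \frac{49620143}{2499}$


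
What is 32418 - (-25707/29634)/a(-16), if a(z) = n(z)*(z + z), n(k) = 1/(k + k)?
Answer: 29112143/898 ≈ 32419.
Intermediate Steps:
n(k) = 1/(2*k)
a(z) = 1 (a(z) = (1/(2*z))*(z + z) = (1/(2*z))*(2*z) = 1)
32418 - (-25707/29634)/a(-16) = 32418 - (-25707/29634)/1 = 32418 - (-25707*1/29634) = 32418 - (-779)/898 = 32418 - 1*(-779/898) = 32418 + 779/898 = 29112143/898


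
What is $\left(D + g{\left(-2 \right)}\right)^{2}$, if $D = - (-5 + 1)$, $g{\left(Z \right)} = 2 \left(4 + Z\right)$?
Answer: $64$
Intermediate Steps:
$g{\left(Z \right)} = 8 + 2 Z$
$D = 4$ ($D = \left(-1\right) \left(-4\right) = 4$)
$\left(D + g{\left(-2 \right)}\right)^{2} = \left(4 + \left(8 + 2 \left(-2\right)\right)\right)^{2} = \left(4 + \left(8 - 4\right)\right)^{2} = \left(4 + 4\right)^{2} = 8^{2} = 64$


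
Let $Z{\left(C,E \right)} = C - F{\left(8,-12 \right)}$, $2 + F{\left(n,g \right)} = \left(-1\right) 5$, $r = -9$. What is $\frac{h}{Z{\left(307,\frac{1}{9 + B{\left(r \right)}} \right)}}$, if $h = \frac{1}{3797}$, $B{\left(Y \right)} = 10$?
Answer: $\frac{1}{1192258} \approx 8.3874 \cdot 10^{-7}$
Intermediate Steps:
$h = \frac{1}{3797} \approx 0.00026337$
$F{\left(n,g \right)} = -7$ ($F{\left(n,g \right)} = -2 - 5 = -7$)
$Z{\left(C,E \right)} = 7 + C$ ($Z{\left(C,E \right)} = C - -7 = C + 7 = 7 + C$)
$\frac{h}{Z{\left(307,\frac{1}{9 + B{\left(r \right)}} \right)}} = \frac{1}{3797 \left(7 + 307\right)} = \frac{1}{3797 \cdot 314} = \frac{1}{3797} \cdot \frac{1}{314} = \frac{1}{1192258}$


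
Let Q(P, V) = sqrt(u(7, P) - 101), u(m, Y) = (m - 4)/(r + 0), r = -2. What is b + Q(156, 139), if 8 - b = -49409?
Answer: 49417 + I*sqrt(410)/2 ≈ 49417.0 + 10.124*I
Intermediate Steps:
u(m, Y) = 2 - m/2 (u(m, Y) = (m - 4)/(-2 + 0) = (-4 + m)/(-2) = (-4 + m)*(-1/2) = 2 - m/2)
b = 49417 (b = 8 - 1*(-49409) = 8 + 49409 = 49417)
Q(P, V) = I*sqrt(410)/2 (Q(P, V) = sqrt((2 - 1/2*7) - 101) = sqrt((2 - 7/2) - 101) = sqrt(-3/2 - 101) = sqrt(-205/2) = I*sqrt(410)/2)
b + Q(156, 139) = 49417 + I*sqrt(410)/2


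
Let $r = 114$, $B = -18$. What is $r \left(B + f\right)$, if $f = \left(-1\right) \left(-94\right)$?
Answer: $8664$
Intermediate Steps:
$f = 94$
$r \left(B + f\right) = 114 \left(-18 + 94\right) = 114 \cdot 76 = 8664$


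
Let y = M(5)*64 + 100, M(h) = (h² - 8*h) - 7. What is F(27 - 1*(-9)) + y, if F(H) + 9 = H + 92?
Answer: -1189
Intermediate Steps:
M(h) = -7 + h² - 8*h
y = -1308 (y = (-7 + 5² - 8*5)*64 + 100 = (-7 + 25 - 40)*64 + 100 = -22*64 + 100 = -1408 + 100 = -1308)
F(H) = 83 + H (F(H) = -9 + (H + 92) = -9 + (92 + H) = 83 + H)
F(27 - 1*(-9)) + y = (83 + (27 - 1*(-9))) - 1308 = (83 + (27 + 9)) - 1308 = (83 + 36) - 1308 = 119 - 1308 = -1189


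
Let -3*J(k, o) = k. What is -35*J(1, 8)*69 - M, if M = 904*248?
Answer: -223387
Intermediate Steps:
J(k, o) = -k/3
M = 224192
-35*J(1, 8)*69 - M = -(-35)/3*69 - 1*224192 = -35*(-1/3)*69 - 224192 = (35/3)*69 - 224192 = 805 - 224192 = -223387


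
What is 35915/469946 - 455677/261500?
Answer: -102375905471/61445439500 ≈ -1.6661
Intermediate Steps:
35915/469946 - 455677/261500 = -102375905471/61445439500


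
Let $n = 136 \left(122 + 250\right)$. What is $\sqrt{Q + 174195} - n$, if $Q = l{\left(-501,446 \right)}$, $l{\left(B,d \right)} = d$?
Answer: $-50592 + \sqrt{174641} \approx -50174.0$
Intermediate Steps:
$Q = 446$
$n = 50592$ ($n = 136 \cdot 372 = 50592$)
$\sqrt{Q + 174195} - n = \sqrt{446 + 174195} - 50592 = \sqrt{174641} - 50592 = -50592 + \sqrt{174641}$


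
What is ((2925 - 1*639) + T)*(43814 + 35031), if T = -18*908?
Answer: -1108403010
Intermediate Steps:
T = -16344
((2925 - 1*639) + T)*(43814 + 35031) = ((2925 - 1*639) - 16344)*(43814 + 35031) = ((2925 - 639) - 16344)*78845 = (2286 - 16344)*78845 = -14058*78845 = -1108403010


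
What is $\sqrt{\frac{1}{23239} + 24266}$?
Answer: $\frac{5 \sqrt{524195221017}}{23239} \approx 155.78$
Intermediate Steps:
$\sqrt{\frac{1}{23239} + 24266} = \sqrt{\frac{563917575}{23239}} = \frac{5 \sqrt{524195221017}}{23239}$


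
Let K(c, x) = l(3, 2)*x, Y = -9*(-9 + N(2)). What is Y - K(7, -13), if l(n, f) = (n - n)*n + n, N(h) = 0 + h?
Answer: 102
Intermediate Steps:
N(h) = h
l(n, f) = n (l(n, f) = 0*n + n = 0 + n = n)
Y = 63 (Y = -9*(-9 + 2) = -9*(-7) = 63)
K(c, x) = 3*x
Y - K(7, -13) = 63 - 3*(-13) = 63 - 1*(-39) = 63 + 39 = 102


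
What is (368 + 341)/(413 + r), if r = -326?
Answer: 709/87 ≈ 8.1494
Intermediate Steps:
(368 + 341)/(413 + r) = (368 + 341)/(413 - 326) = 709/87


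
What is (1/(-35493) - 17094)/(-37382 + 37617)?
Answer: -606717343/8340855 ≈ -72.740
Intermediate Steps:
(1/(-35493) - 17094)/(-37382 + 37617) = (-1/35493 - 17094)/235 = -606717343/35493*1/235 = -606717343/8340855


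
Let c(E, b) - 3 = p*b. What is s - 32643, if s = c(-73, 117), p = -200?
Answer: -56040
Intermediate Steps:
c(E, b) = 3 - 200*b
s = -23397 (s = 3 - 200*117 = 3 - 23400 = -23397)
s - 32643 = -23397 - 32643 = -56040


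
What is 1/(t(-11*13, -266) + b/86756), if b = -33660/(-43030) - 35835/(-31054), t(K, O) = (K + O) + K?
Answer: -11592801905672/6399226393205175 ≈ -0.0018116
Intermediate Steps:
t(K, O) = O + 2*K
b = 258725769/133625362 (b = -33660*(-1/43030) - 35835*(-1/31054) = 3366/4303 + 35835/31054 = 258725769/133625362 ≈ 1.9362)
1/(t(-11*13, -266) + b/86756) = 1/((-266 + 2*(-11*13)) + (258725769/133625362)/86756) = 1/((-266 + 2*(-143)) + (258725769/133625362)*(1/86756)) = 1/((-266 - 286) + 258725769/11592801905672) = 1/(-552 + 258725769/11592801905672) = 1/(-6399226393205175/11592801905672) = -11592801905672/6399226393205175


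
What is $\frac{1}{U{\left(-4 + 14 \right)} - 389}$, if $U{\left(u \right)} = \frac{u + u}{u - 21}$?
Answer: $- \frac{11}{4299} \approx -0.0025587$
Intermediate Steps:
$U{\left(u \right)} = \frac{2 u}{-21 + u}$
$\frac{1}{U{\left(-4 + 14 \right)} - 389} = \frac{1}{\frac{2 \left(-4 + 14\right)}{-21 + \left(-4 + 14\right)} - 389} = \frac{1}{2 \cdot 10 \frac{1}{-21 + 10} - 389} = \frac{1}{2 \cdot 10 \frac{1}{-11} - 389} = \frac{1}{2 \cdot 10 \left(- \frac{1}{11}\right) - 389} = \frac{1}{- \frac{20}{11} - 389} = \frac{1}{- \frac{4299}{11}} = - \frac{11}{4299}$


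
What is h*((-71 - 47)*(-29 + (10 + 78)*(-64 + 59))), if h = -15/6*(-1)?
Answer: 138355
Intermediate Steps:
h = 5/2 (h = -15/6*(-1) = -5*½*(-1) = -5/2*(-1) = 5/2 ≈ 2.5000)
h*((-71 - 47)*(-29 + (10 + 78)*(-64 + 59))) = 5*((-71 - 47)*(-29 + (10 + 78)*(-64 + 59)))/2 = 5*(-118*(-29 + 88*(-5)))/2 = 5*(-118*(-29 - 440))/2 = 5*(-118*(-469))/2 = (5/2)*55342 = 138355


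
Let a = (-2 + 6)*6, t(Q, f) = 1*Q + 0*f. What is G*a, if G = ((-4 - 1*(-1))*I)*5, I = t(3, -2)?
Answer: -1080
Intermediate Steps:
t(Q, f) = Q (t(Q, f) = Q + 0 = Q)
I = 3
G = -45 (G = ((-4 - 1*(-1))*3)*5 = ((-4 + 1)*3)*5 = -3*3*5 = -9*5 = -45)
a = 24 (a = 4*6 = 24)
G*a = -45*24 = -1080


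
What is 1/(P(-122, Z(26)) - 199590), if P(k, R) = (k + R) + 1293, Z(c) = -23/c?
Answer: -26/5158917 ≈ -5.0398e-6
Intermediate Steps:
P(k, R) = 1293 + R + k (P(k, R) = (R + k) + 1293 = 1293 + R + k)
1/(P(-122, Z(26)) - 199590) = 1/((1293 - 23/26 - 122) - 199590) = 1/(30423/26 - 199590) = 1/(-5158917/26) = -26/5158917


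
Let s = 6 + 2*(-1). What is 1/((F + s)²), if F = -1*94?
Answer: 1/8100 ≈ 0.00012346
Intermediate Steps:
F = -94
s = 4 (s = 6 - 2 = 4)
1/((F + s)²) = 1/((-94 + 4)²) = 1/((-90)²) = 1/8100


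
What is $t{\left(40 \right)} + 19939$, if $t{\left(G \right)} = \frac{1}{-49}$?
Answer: $\frac{977010}{49} \approx 19939.0$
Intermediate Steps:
$t{\left(G \right)} = - \frac{1}{49}$
$t{\left(40 \right)} + 19939 = - \frac{1}{49} + 19939 = \frac{977010}{49}$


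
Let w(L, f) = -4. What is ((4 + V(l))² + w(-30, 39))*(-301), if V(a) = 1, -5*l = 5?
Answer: -6321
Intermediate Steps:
l = -1 (l = -⅕*5 = -1)
((4 + V(l))² + w(-30, 39))*(-301) = ((4 + 1)² - 4)*(-301) = (5² - 4)*(-301) = (25 - 4)*(-301) = 21*(-301) = -6321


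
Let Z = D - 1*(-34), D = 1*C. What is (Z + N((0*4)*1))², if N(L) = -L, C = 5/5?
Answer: 1225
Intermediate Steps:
C = 1 (C = 5*(⅕) = 1)
D = 1 (D = 1*1 = 1)
Z = 35 (Z = 1 - 1*(-34) = 1 + 34 = 35)
(Z + N((0*4)*1))² = (35 - 0*4)² = (35 - 0)² = (35 - 1*0)² = (35 + 0)² = 35² = 1225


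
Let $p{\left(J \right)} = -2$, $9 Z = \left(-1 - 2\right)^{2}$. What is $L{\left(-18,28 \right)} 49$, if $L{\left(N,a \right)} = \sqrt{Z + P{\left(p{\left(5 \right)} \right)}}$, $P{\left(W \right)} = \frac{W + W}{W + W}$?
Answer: $49 \sqrt{2} \approx 69.297$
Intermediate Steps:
$Z = 1$ ($Z = \frac{\left(-1 - 2\right)^{2}}{9} = \frac{\left(-3\right)^{2}}{9} = \frac{1}{9} \cdot 9 = 1$)
$P{\left(W \right)} = 1$ ($P{\left(W \right)} = \frac{2 W}{2 W} = 2 W \frac{1}{2 W} = 1$)
$L{\left(N,a \right)} = \sqrt{2}$ ($L{\left(N,a \right)} = \sqrt{1 + 1} = \sqrt{2}$)
$L{\left(-18,28 \right)} 49 = \sqrt{2} \cdot 49 = 49 \sqrt{2}$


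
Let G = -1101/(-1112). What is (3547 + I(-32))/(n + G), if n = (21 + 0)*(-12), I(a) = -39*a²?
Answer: 40464568/279123 ≈ 144.97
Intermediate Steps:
G = 1101/1112 (G = -1101*(-1/1112) = 1101/1112 ≈ 0.99011)
n = -252 (n = 21*(-12) = -252)
(3547 + I(-32))/(n + G) = (3547 - 39*(-32)²)/(-252 + 1101/1112) = (3547 - 39*1024)/(-279123/1112) = (3547 - 39936)*(-1112/279123) = -36389*(-1112/279123) = 40464568/279123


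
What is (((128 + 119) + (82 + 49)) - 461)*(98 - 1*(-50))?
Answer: -12284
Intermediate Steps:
(((128 + 119) + (82 + 49)) - 461)*(98 - 1*(-50)) = ((247 + 131) - 461)*(98 + 50) = (378 - 461)*148 = -83*148 = -12284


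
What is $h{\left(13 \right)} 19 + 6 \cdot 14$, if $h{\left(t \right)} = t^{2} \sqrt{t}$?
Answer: $84 + 3211 \sqrt{13} \approx 11661.0$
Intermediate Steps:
$h{\left(t \right)} = t^{\frac{5}{2}}$
$h{\left(13 \right)} 19 + 6 \cdot 14 = 13^{\frac{5}{2}} \cdot 19 + 6 \cdot 14 = 169 \sqrt{13} \cdot 19 + 84 = 3211 \sqrt{13} + 84 = 84 + 3211 \sqrt{13}$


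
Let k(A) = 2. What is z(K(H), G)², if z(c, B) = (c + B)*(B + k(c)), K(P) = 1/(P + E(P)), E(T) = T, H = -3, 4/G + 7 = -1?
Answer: 1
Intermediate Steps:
G = -½ (G = 4/(-7 - 1) = 4/(-8) = 4*(-⅛) = -½ ≈ -0.50000)
K(P) = 1/(2*P) (K(P) = 1/(P + P) = 1/(2*P))
z(c, B) = (2 + B)*(B + c) (z(c, B) = (c + B)*(B + 2) = (B + c)*(2 + B) = (2 + B)*(B + c))
z(K(H), G)² = ((-½)² + 2*(-½) + 2*((½)/(-3)) - 1/(4*(-3)))² = (¼ - 1 + 2*((½)*(-⅓)) - (-1)/(4*3))² = (¼ - 1 + 2*(-⅙) - ½*(-⅙))² = (¼ - 1 - ⅓ + 1/12)² = (-1)² = 1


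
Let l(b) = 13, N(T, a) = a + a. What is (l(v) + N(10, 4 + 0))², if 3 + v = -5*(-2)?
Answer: 441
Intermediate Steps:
v = 7 (v = -3 - 5*(-2) = -3 + 10 = 7)
N(T, a) = 2*a
(l(v) + N(10, 4 + 0))² = (13 + 2*(4 + 0))² = (13 + 2*4)² = (13 + 8)² = 21² = 441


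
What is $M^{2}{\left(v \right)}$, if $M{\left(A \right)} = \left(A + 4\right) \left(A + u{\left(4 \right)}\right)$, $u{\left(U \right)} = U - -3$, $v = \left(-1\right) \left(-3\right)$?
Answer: $4900$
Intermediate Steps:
$v = 3$
$u{\left(U \right)} = 3 + U$ ($u{\left(U \right)} = U + 3 = 3 + U$)
$M{\left(A \right)} = \left(4 + A\right) \left(7 + A\right)$ ($M{\left(A \right)} = \left(A + 4\right) \left(A + \left(3 + 4\right)\right) = \left(4 + A\right) \left(A + 7\right) = \left(4 + A\right) \left(7 + A\right)$)
$M^{2}{\left(v \right)} = \left(28 + 3^{2} + 11 \cdot 3\right)^{2} = \left(28 + 9 + 33\right)^{2} = 70^{2} = 4900$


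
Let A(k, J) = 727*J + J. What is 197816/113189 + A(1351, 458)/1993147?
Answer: 33232022776/17354024291 ≈ 1.9149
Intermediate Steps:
A(k, J) = 728*J
197816/113189 + A(1351, 458)/1993147 = 197816/113189 + (728*458)/1993147 = 197816*(1/113189) + 333424*(1/1993147) = 197816/113189 + 25648/153319 = 33232022776/17354024291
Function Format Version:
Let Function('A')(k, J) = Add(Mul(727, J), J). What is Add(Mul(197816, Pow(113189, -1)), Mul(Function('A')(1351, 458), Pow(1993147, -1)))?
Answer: Rational(33232022776, 17354024291) ≈ 1.9149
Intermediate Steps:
Function('A')(k, J) = Mul(728, J)
Add(Mul(197816, Pow(113189, -1)), Mul(Function('A')(1351, 458), Pow(1993147, -1))) = Add(Mul(197816, Pow(113189, -1)), Mul(Mul(728, 458), Pow(1993147, -1))) = Add(Mul(197816, Rational(1, 113189)), Mul(333424, Rational(1, 1993147))) = Add(Rational(197816, 113189), Rational(25648, 153319)) = Rational(33232022776, 17354024291)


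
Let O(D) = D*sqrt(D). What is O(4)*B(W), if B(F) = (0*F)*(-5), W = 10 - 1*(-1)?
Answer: 0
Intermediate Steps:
O(D) = D**(3/2)
W = 11 (W = 10 + 1 = 11)
B(F) = 0 (B(F) = 0*(-5) = 0)
O(4)*B(W) = 4**(3/2)*0 = 8*0 = 0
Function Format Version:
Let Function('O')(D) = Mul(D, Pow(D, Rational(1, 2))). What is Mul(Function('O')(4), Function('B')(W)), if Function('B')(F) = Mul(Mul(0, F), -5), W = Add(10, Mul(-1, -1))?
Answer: 0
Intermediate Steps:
Function('O')(D) = Pow(D, Rational(3, 2))
W = 11 (W = Add(10, 1) = 11)
Function('B')(F) = 0 (Function('B')(F) = Mul(0, -5) = 0)
Mul(Function('O')(4), Function('B')(W)) = Mul(Pow(4, Rational(3, 2)), 0) = Mul(8, 0) = 0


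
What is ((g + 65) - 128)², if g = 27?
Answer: 1296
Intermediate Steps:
((g + 65) - 128)² = ((27 + 65) - 128)² = (92 - 128)² = (-36)² = 1296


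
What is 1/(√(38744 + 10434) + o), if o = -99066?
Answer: -49533/4907011589 - √49178/9814023178 ≈ -1.0117e-5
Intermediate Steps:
1/(√(38744 + 10434) + o) = 1/(√(38744 + 10434) - 99066) = 1/(√49178 - 99066) = 1/(-99066 + √49178)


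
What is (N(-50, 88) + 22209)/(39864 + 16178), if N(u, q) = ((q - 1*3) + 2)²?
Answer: 2127/4003 ≈ 0.53135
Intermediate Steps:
N(u, q) = (-1 + q)² (N(u, q) = ((q - 3) + 2)² = ((-3 + q) + 2)² = (-1 + q)²)
(N(-50, 88) + 22209)/(39864 + 16178) = ((-1 + 88)² + 22209)/(39864 + 16178) = (87² + 22209)/56042 = (7569 + 22209)*(1/56042) = 29778*(1/56042) = 2127/4003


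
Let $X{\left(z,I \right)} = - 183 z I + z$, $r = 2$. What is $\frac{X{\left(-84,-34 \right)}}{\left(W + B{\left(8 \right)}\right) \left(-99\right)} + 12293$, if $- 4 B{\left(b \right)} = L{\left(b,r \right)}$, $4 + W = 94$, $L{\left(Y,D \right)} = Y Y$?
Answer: $\frac{15096875}{1221} \approx 12364.0$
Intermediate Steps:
$L{\left(Y,D \right)} = Y^{2}$
$X{\left(z,I \right)} = z - 183 I z$ ($X{\left(z,I \right)} = - 183 I z + z = z - 183 I z$)
$W = 90$ ($W = -4 + 94 = 90$)
$B{\left(b \right)} = - \frac{b^{2}}{4}$
$\frac{X{\left(-84,-34 \right)}}{\left(W + B{\left(8 \right)}\right) \left(-99\right)} + 12293 = \frac{\left(-84\right) \left(1 - -6222\right)}{\left(90 - \frac{8^{2}}{4}\right) \left(-99\right)} + 12293 = \frac{\left(-84\right) \left(1 + 6222\right)}{\left(90 - 16\right) \left(-99\right)} + 12293 = \frac{\left(-84\right) 6223}{\left(90 - 16\right) \left(-99\right)} + 12293 = - \frac{522732}{74 \left(-99\right)} + 12293 = - \frac{522732}{-7326} + 12293 = \left(-522732\right) \left(- \frac{1}{7326}\right) + 12293 = \frac{87122}{1221} + 12293 = \frac{15096875}{1221}$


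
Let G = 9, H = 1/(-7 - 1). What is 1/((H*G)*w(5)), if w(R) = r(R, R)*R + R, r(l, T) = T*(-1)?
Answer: 2/45 ≈ 0.044444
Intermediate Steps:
r(l, T) = -T
H = -⅛ (H = 1/(-8) = -⅛ ≈ -0.12500)
w(R) = R - R² (w(R) = (-R)*R + R = -R² + R = R - R²)
1/((H*G)*w(5)) = 1/((-⅛*9)*(5*(1 - 1*5))) = 1/(-45*(1 - 5)/8) = 1/(-45*(-4)/8) = 1/(-9/8*(-20)) = 1/(45/2) = 2/45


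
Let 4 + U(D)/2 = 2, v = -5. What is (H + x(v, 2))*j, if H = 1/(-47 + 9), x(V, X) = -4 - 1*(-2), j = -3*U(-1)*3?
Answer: -1386/19 ≈ -72.947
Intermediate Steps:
U(D) = -4 (U(D) = -8 + 2*2 = -8 + 4 = -4)
j = 36 (j = -3*(-4)*3 = 12*3 = 36)
x(V, X) = -2 (x(V, X) = -4 + 2 = -2)
H = -1/38 (H = 1/(-38) = -1/38 ≈ -0.026316)
(H + x(v, 2))*j = (-1/38 - 2)*36 = -77/38*36 = -1386/19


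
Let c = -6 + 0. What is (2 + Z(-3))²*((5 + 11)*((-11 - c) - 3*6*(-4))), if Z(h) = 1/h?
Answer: 26800/9 ≈ 2977.8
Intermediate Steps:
Z(h) = 1/h
c = -6
(2 + Z(-3))²*((5 + 11)*((-11 - c) - 3*6*(-4))) = (2 + 1/(-3))²*((5 + 11)*((-11 - 1*(-6)) - 3*6*(-4))) = (2 - ⅓)²*(16*((-11 + 6) - 18*(-4))) = (5/3)²*(16*(-5 + 72)) = 25*(16*67)/9 = (25/9)*1072 = 26800/9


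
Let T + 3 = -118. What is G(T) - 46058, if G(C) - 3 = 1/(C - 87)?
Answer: -9579441/208 ≈ -46055.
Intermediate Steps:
T = -121 (T = -3 - 118 = -121)
G(C) = 3 + 1/(-87 + C) (G(C) = 3 + 1/(C - 87) = 3 + 1/(-87 + C))
G(T) - 46058 = (-260 + 3*(-121))/(-87 - 121) - 46058 = (-260 - 363)/(-208) - 46058 = -1/208*(-623) - 46058 = 623/208 - 46058 = -9579441/208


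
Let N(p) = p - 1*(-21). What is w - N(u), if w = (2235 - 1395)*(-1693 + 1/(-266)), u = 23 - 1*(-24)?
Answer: -27021632/19 ≈ -1.4222e+6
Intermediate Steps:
u = 47 (u = 23 + 24 = 47)
N(p) = 21 + p (N(p) = p + 21 = 21 + p)
w = -27020340/19 (w = 840*(-1693 - 1/266) = 840*(-450339/266) = -27020340/19 ≈ -1.4221e+6)
w - N(u) = -27020340/19 - (21 + 47) = -27020340/19 - 1*68 = -27020340/19 - 68 = -27021632/19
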